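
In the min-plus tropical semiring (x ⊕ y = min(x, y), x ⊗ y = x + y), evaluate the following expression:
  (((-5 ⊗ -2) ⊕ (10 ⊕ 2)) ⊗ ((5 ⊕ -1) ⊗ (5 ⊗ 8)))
(((-5 ⊗ -2) ⊕ (10 ⊕ 2)) ⊗ ((5 ⊕ -1) ⊗ (5 ⊗ 8))) = 5

Expand innermost to outermost. Recall ⊕ takes the minimum of its arguments and ⊗ takes their sum. Working out the expression (((-5 ⊗ -2) ⊕ (10 ⊕ 2)) ⊗ ((5 ⊕ -1) ⊗ (5 ⊗ 8))) gives 5.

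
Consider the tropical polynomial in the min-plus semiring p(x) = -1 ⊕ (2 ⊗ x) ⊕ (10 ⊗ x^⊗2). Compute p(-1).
p(-1) = -1

A tropical monomial a ⊗ x^⊗i evaluates to a + i · x. Evaluating each term at x = -1:
  Term 0 contributes -1 + 0 · -1 = -1
  Term 1 contributes 2 + 1 · -1 = 1
  Term 2 contributes 10 + 2 · -1 = 8
p(-1) = ⊕ of these = min[-1, 1, 8] = -1.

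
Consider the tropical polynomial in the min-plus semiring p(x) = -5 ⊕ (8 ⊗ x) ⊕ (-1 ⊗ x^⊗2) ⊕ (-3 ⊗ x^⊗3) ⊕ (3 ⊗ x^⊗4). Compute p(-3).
p(-3) = -12

A tropical monomial a ⊗ x^⊗i evaluates to a + i · x. Evaluating each term at x = -3:
  Term 0 contributes -5 + 0 · -3 = -5
  Term 1 contributes 8 + 1 · -3 = 5
  Term 2 contributes -1 + 2 · -3 = -7
  Term 3 contributes -3 + 3 · -3 = -12
  Term 4 contributes 3 + 4 · -3 = -9
p(-3) = ⊕ of these = min[-5, 5, -7, -12, -9] = -12.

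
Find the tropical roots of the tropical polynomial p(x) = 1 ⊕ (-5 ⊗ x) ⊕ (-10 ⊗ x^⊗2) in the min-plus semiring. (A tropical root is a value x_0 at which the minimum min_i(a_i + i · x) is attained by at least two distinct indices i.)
Roots: {5, 6}

Each tropical root is a break point of the lower envelope of the lines y = a_i + i · x (there are 3 lines, with slopes 0, 1, ..., 2). Only the lines that attain the minimum somewhere contribute to roots; other lines are dominated. Here the surviving (envelope) indices are i = 2, i = 1, i = 0.
Intersections between consecutive envelope lines give the roots: for adjacent envelope indices i < j the intersection is x = (a_i − a_j) / (j − i). Reading off the sorted break points: {5, 6}.
Verification: at each break x_0, at least two indices attain the minimum of min_i(a_i + i · x_0).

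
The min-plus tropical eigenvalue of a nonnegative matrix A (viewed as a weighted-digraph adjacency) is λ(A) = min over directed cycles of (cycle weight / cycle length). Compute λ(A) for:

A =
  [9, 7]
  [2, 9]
λ(A) = 9/2

Enumerate directed cycles and compute their means (weight / length). Sample:
  cycle 0 → 0: weight = 9, length = 1, mean = 9/1 ≈ 9.000
  cycle 1 → 1: weight = 9, length = 1, mean = 9/1 ≈ 9.000
  cycle 0 → 1 → 0: weight = 9, length = 2, mean = 9/2 ≈ 4.500
  cycle 1 → 0 → 1: weight = 9, length = 2, mean = 9/2 ≈ 4.500
Minimum mean = 4.500, attained e.g. along the cycle 0 → 1 → 0 with weight 9 and length 2. So λ(A) = 9/2 = 9/2.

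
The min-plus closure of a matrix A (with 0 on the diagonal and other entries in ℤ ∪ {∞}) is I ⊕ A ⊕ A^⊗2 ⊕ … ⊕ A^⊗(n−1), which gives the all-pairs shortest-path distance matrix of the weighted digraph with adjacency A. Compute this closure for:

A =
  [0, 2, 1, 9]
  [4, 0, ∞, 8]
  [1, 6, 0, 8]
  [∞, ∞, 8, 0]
Closure =
  [0, 2, 1, 9]
  [4, 0, 5, 8]
  [1, 3, 0, 8]
  [9, 11, 8, 0]

This is the Floyd-Warshall all-pairs shortest-path computation. For each intermediate vertex k = 0, 1, …, 3, update dist[i][j] ← min(dist[i][j], dist[i][k] + dist[k][j]). The final matrix gives, for each (i, j), the minimum total weight of any directed path from i to j (possibly empty when i = j).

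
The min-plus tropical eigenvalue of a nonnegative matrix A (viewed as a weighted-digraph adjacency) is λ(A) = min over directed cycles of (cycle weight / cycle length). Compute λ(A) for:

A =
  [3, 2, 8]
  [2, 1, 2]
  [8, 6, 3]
λ(A) = 1

Enumerate directed cycles and compute their means (weight / length). Sample:
  cycle 0 → 0: weight = 3, length = 1, mean = 3/1 ≈ 3.000
  cycle 1 → 1: weight = 1, length = 1, mean = 1/1 ≈ 1.000
  cycle 2 → 2: weight = 3, length = 1, mean = 3/1 ≈ 3.000
  cycle 0 → 1 → 0: weight = 4, length = 2, mean = 4/2 ≈ 2.000
  cycle 0 → 2 → 0: weight = 16, length = 2, mean = 16/2 ≈ 8.000
  cycle 1 → 0 → 1: weight = 4, length = 2, mean = 4/2 ≈ 2.000
Minimum mean = 1.000, attained e.g. along the cycle 1 → 1 with weight 1 and length 1. So λ(A) = 1/1 = 1.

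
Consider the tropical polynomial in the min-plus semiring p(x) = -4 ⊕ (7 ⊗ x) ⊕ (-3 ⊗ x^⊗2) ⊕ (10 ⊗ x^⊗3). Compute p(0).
p(0) = -4

A tropical monomial a ⊗ x^⊗i evaluates to a + i · x. Evaluating each term at x = 0:
  Term 0 contributes -4 + 0 · 0 = -4
  Term 1 contributes 7 + 1 · 0 = 7
  Term 2 contributes -3 + 2 · 0 = -3
  Term 3 contributes 10 + 3 · 0 = 10
p(0) = ⊕ of these = min[-4, 7, -3, 10] = -4.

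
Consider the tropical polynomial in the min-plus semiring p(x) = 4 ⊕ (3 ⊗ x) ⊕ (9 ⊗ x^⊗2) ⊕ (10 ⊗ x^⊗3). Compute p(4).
p(4) = 4

A tropical monomial a ⊗ x^⊗i evaluates to a + i · x. Evaluating each term at x = 4:
  Term 0 contributes 4 + 0 · 4 = 4
  Term 1 contributes 3 + 1 · 4 = 7
  Term 2 contributes 9 + 2 · 4 = 17
  Term 3 contributes 10 + 3 · 4 = 22
p(4) = ⊕ of these = min[4, 7, 17, 22] = 4.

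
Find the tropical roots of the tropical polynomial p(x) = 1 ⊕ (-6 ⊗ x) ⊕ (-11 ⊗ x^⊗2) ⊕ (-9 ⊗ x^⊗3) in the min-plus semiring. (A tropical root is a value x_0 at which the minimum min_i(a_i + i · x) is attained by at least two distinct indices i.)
Roots: {-2, 5, 7}

Each tropical root is a break point of the lower envelope of the lines y = a_i + i · x (there are 4 lines, with slopes 0, 1, ..., 3). Only the lines that attain the minimum somewhere contribute to roots; other lines are dominated. Here the surviving (envelope) indices are i = 3, i = 2, i = 1, i = 0.
Intersections between consecutive envelope lines give the roots: for adjacent envelope indices i < j the intersection is x = (a_i − a_j) / (j − i). Reading off the sorted break points: {-2, 5, 7}.
Verification: at each break x_0, at least two indices attain the minimum of min_i(a_i + i · x_0).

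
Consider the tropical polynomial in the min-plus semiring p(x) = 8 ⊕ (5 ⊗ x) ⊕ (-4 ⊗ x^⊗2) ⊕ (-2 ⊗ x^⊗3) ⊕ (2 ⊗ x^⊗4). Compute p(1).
p(1) = -2

A tropical monomial a ⊗ x^⊗i evaluates to a + i · x. Evaluating each term at x = 1:
  Term 0 contributes 8 + 0 · 1 = 8
  Term 1 contributes 5 + 1 · 1 = 6
  Term 2 contributes -4 + 2 · 1 = -2
  Term 3 contributes -2 + 3 · 1 = 1
  Term 4 contributes 2 + 4 · 1 = 6
p(1) = ⊕ of these = min[8, 6, -2, 1, 6] = -2.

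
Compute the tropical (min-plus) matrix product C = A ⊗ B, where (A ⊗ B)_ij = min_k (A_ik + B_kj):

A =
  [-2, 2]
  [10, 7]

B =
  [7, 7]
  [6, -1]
A ⊗ B =
  [5, 1]
  [13, 6]

Apply the min-plus product entry-by-entry:
  C[0][0] = min over k of (A[0][0] + B[0][0] = -2 + 7 = 5, A[0][1] + B[1][0] = 2 + 6 = 8) = 5 (attained at k = 0)
  C[0][1] = min over k of (A[0][0] + B[0][1] = -2 + 7 = 5, A[0][1] + B[1][1] = 2 + -1 = 1) = 1 (attained at k = 1)
  C[1][0] = min over k of (A[1][0] + B[0][0] = 10 + 7 = 17, A[1][1] + B[1][0] = 7 + 6 = 13) = 13 (attained at k = 1)
  C[1][1] = min over k of (A[1][0] + B[0][1] = 10 + 7 = 17, A[1][1] + B[1][1] = 7 + -1 = 6) = 6 (attained at k = 1)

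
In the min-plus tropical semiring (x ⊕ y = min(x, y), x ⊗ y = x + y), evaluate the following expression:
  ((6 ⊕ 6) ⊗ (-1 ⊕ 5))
((6 ⊕ 6) ⊗ (-1 ⊕ 5)) = 5

Expand innermost to outermost. Recall ⊕ takes the minimum of its arguments and ⊗ takes their sum. Working out the expression ((6 ⊕ 6) ⊗ (-1 ⊕ 5)) gives 5.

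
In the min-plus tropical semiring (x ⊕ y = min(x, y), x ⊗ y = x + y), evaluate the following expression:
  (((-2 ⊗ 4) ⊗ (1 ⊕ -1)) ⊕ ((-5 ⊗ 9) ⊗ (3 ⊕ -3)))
(((-2 ⊗ 4) ⊗ (1 ⊕ -1)) ⊕ ((-5 ⊗ 9) ⊗ (3 ⊕ -3))) = 1

Expand innermost to outermost. Recall ⊕ takes the minimum of its arguments and ⊗ takes their sum. Working out the expression (((-2 ⊗ 4) ⊗ (1 ⊕ -1)) ⊕ ((-5 ⊗ 9) ⊗ (3 ⊕ -3))) gives 1.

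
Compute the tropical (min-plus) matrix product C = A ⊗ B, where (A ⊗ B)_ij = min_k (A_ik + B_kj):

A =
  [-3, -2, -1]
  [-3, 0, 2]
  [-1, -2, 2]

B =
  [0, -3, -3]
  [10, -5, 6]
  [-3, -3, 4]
A ⊗ B =
  [-4, -7, -6]
  [-3, -6, -6]
  [-1, -7, -4]

Apply the min-plus product entry-by-entry:
  C[0][0] = min over k of (A[0][0] + B[0][0] = -3 + 0 = -3, A[0][1] + B[1][0] = -2 + 10 = 8, A[0][2] + B[2][0] = -1 + -3 = -4) = -4 (attained at k = 2)
  C[0][1] = min over k of (A[0][0] + B[0][1] = -3 + -3 = -6, A[0][1] + B[1][1] = -2 + -5 = -7, A[0][2] + B[2][1] = -1 + -3 = -4) = -7 (attained at k = 1)
  C[0][2] = min over k of (A[0][0] + B[0][2] = -3 + -3 = -6, A[0][1] + B[1][2] = -2 + 6 = 4, A[0][2] + B[2][2] = -1 + 4 = 3) = -6 (attained at k = 0)
  C[1][0] = min over k of (A[1][0] + B[0][0] = -3 + 0 = -3, A[1][1] + B[1][0] = 0 + 10 = 10, A[1][2] + B[2][0] = 2 + -3 = -1) = -3 (attained at k = 0)
  C[1][1] = min over k of (A[1][0] + B[0][1] = -3 + -3 = -6, A[1][1] + B[1][1] = 0 + -5 = -5, A[1][2] + B[2][1] = 2 + -3 = -1) = -6 (attained at k = 0)
  C[1][2] = min over k of (A[1][0] + B[0][2] = -3 + -3 = -6, A[1][1] + B[1][2] = 0 + 6 = 6, A[1][2] + B[2][2] = 2 + 4 = 6) = -6 (attained at k = 0)
  C[2][0] = min over k of (A[2][0] + B[0][0] = -1 + 0 = -1, A[2][1] + B[1][0] = -2 + 10 = 8, A[2][2] + B[2][0] = 2 + -3 = -1) = -1 (attained at k = 0)
  C[2][1] = min over k of (A[2][0] + B[0][1] = -1 + -3 = -4, A[2][1] + B[1][1] = -2 + -5 = -7, A[2][2] + B[2][1] = 2 + -3 = -1) = -7 (attained at k = 1)
  C[2][2] = min over k of (A[2][0] + B[0][2] = -1 + -3 = -4, A[2][1] + B[1][2] = -2 + 6 = 4, A[2][2] + B[2][2] = 2 + 4 = 6) = -4 (attained at k = 0)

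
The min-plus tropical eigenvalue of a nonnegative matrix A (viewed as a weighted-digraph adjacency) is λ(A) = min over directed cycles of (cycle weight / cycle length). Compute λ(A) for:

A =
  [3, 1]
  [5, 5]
λ(A) = 3

Enumerate directed cycles and compute their means (weight / length). Sample:
  cycle 0 → 0: weight = 3, length = 1, mean = 3/1 ≈ 3.000
  cycle 1 → 1: weight = 5, length = 1, mean = 5/1 ≈ 5.000
  cycle 0 → 1 → 0: weight = 6, length = 2, mean = 6/2 ≈ 3.000
  cycle 1 → 0 → 1: weight = 6, length = 2, mean = 6/2 ≈ 3.000
Minimum mean = 3.000, attained e.g. along the cycle 0 → 0 with weight 3 and length 1. So λ(A) = 3/1 = 3.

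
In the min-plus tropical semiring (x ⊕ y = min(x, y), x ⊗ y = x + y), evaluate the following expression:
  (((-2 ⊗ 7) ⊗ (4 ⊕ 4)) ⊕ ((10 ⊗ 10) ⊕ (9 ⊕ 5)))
(((-2 ⊗ 7) ⊗ (4 ⊕ 4)) ⊕ ((10 ⊗ 10) ⊕ (9 ⊕ 5))) = 5

Expand innermost to outermost. Recall ⊕ takes the minimum of its arguments and ⊗ takes their sum. Working out the expression (((-2 ⊗ 7) ⊗ (4 ⊕ 4)) ⊕ ((10 ⊗ 10) ⊕ (9 ⊕ 5))) gives 5.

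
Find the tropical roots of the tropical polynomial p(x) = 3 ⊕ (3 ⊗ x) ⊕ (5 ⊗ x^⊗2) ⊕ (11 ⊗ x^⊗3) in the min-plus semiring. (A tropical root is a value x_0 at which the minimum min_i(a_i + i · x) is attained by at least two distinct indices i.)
Roots: {-6, -2, 0}

Each tropical root is a break point of the lower envelope of the lines y = a_i + i · x (there are 4 lines, with slopes 0, 1, ..., 3). Only the lines that attain the minimum somewhere contribute to roots; other lines are dominated. Here the surviving (envelope) indices are i = 3, i = 2, i = 1, i = 0.
Intersections between consecutive envelope lines give the roots: for adjacent envelope indices i < j the intersection is x = (a_i − a_j) / (j − i). Reading off the sorted break points: {-6, -2, 0}.
Verification: at each break x_0, at least two indices attain the minimum of min_i(a_i + i · x_0).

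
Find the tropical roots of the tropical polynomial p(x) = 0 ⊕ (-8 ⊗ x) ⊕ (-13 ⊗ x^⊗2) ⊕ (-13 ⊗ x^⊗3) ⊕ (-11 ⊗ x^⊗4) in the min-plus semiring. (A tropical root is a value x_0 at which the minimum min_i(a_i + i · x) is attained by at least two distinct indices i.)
Roots: {-2, 0, 5, 8}

Each tropical root is a break point of the lower envelope of the lines y = a_i + i · x (there are 5 lines, with slopes 0, 1, ..., 4). Only the lines that attain the minimum somewhere contribute to roots; other lines are dominated. Here the surviving (envelope) indices are i = 4, i = 3, i = 2, i = 1, i = 0.
Intersections between consecutive envelope lines give the roots: for adjacent envelope indices i < j the intersection is x = (a_i − a_j) / (j − i). Reading off the sorted break points: {-2, 0, 5, 8}.
Verification: at each break x_0, at least two indices attain the minimum of min_i(a_i + i · x_0).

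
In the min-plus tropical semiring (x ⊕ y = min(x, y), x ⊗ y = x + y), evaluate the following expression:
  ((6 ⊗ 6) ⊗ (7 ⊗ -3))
((6 ⊗ 6) ⊗ (7 ⊗ -3)) = 16

Expand innermost to outermost. Recall ⊕ takes the minimum of its arguments and ⊗ takes their sum. Working out the expression ((6 ⊗ 6) ⊗ (7 ⊗ -3)) gives 16.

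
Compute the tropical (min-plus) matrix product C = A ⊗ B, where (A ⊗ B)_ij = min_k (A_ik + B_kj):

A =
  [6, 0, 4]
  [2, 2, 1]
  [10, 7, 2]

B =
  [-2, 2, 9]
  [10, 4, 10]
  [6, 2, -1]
A ⊗ B =
  [4, 4, 3]
  [0, 3, 0]
  [8, 4, 1]

Apply the min-plus product entry-by-entry:
  C[0][0] = min over k of (A[0][0] + B[0][0] = 6 + -2 = 4, A[0][1] + B[1][0] = 0 + 10 = 10, A[0][2] + B[2][0] = 4 + 6 = 10) = 4 (attained at k = 0)
  C[0][1] = min over k of (A[0][0] + B[0][1] = 6 + 2 = 8, A[0][1] + B[1][1] = 0 + 4 = 4, A[0][2] + B[2][1] = 4 + 2 = 6) = 4 (attained at k = 1)
  C[0][2] = min over k of (A[0][0] + B[0][2] = 6 + 9 = 15, A[0][1] + B[1][2] = 0 + 10 = 10, A[0][2] + B[2][2] = 4 + -1 = 3) = 3 (attained at k = 2)
  C[1][0] = min over k of (A[1][0] + B[0][0] = 2 + -2 = 0, A[1][1] + B[1][0] = 2 + 10 = 12, A[1][2] + B[2][0] = 1 + 6 = 7) = 0 (attained at k = 0)
  C[1][1] = min over k of (A[1][0] + B[0][1] = 2 + 2 = 4, A[1][1] + B[1][1] = 2 + 4 = 6, A[1][2] + B[2][1] = 1 + 2 = 3) = 3 (attained at k = 2)
  C[1][2] = min over k of (A[1][0] + B[0][2] = 2 + 9 = 11, A[1][1] + B[1][2] = 2 + 10 = 12, A[1][2] + B[2][2] = 1 + -1 = 0) = 0 (attained at k = 2)
  C[2][0] = min over k of (A[2][0] + B[0][0] = 10 + -2 = 8, A[2][1] + B[1][0] = 7 + 10 = 17, A[2][2] + B[2][0] = 2 + 6 = 8) = 8 (attained at k = 0)
  C[2][1] = min over k of (A[2][0] + B[0][1] = 10 + 2 = 12, A[2][1] + B[1][1] = 7 + 4 = 11, A[2][2] + B[2][1] = 2 + 2 = 4) = 4 (attained at k = 2)
  C[2][2] = min over k of (A[2][0] + B[0][2] = 10 + 9 = 19, A[2][1] + B[1][2] = 7 + 10 = 17, A[2][2] + B[2][2] = 2 + -1 = 1) = 1 (attained at k = 2)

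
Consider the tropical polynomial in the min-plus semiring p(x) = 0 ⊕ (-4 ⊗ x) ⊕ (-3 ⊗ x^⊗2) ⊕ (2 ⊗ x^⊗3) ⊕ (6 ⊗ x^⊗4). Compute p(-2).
p(-2) = -7

A tropical monomial a ⊗ x^⊗i evaluates to a + i · x. Evaluating each term at x = -2:
  Term 0 contributes 0 + 0 · -2 = 0
  Term 1 contributes -4 + 1 · -2 = -6
  Term 2 contributes -3 + 2 · -2 = -7
  Term 3 contributes 2 + 3 · -2 = -4
  Term 4 contributes 6 + 4 · -2 = -2
p(-2) = ⊕ of these = min[0, -6, -7, -4, -2] = -7.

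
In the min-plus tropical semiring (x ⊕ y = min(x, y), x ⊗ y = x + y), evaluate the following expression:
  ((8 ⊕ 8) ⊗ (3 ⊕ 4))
((8 ⊕ 8) ⊗ (3 ⊕ 4)) = 11

Expand innermost to outermost. Recall ⊕ takes the minimum of its arguments and ⊗ takes their sum. Working out the expression ((8 ⊕ 8) ⊗ (3 ⊕ 4)) gives 11.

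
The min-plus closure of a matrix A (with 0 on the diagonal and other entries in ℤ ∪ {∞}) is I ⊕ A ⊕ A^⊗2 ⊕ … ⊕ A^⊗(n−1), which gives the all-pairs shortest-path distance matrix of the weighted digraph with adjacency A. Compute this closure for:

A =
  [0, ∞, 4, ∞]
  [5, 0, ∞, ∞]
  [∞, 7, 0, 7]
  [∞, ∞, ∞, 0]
Closure =
  [0, 11, 4, 11]
  [5, 0, 9, 16]
  [12, 7, 0, 7]
  [∞, ∞, ∞, 0]

This is the Floyd-Warshall all-pairs shortest-path computation. For each intermediate vertex k = 0, 1, …, 3, update dist[i][j] ← min(dist[i][j], dist[i][k] + dist[k][j]). The final matrix gives, for each (i, j), the minimum total weight of any directed path from i to j (possibly empty when i = j).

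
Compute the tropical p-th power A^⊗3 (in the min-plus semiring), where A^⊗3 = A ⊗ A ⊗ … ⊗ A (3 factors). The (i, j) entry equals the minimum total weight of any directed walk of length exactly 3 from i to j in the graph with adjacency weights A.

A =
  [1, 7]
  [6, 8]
A^⊗3 =
  [3, 9]
  [8, 14]

Each entry (A^⊗3)_ij equals the minimum over all length-3 walks i = v_0 → v_1 → … → v_3 = j of Σ_t A[v_t][v_{t+1}]. For example, for (i, j) = (0, 1) we minimise over 4 possible intermediate vertex sequences; the minimum is 9, attained along the walk 0 → 0 → 0 → 1.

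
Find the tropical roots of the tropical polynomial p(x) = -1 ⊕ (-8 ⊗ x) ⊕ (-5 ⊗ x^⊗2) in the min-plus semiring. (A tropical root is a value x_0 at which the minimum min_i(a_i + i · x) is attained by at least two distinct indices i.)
Roots: {-3, 7}

Each tropical root is a break point of the lower envelope of the lines y = a_i + i · x (there are 3 lines, with slopes 0, 1, ..., 2). Only the lines that attain the minimum somewhere contribute to roots; other lines are dominated. Here the surviving (envelope) indices are i = 2, i = 1, i = 0.
Intersections between consecutive envelope lines give the roots: for adjacent envelope indices i < j the intersection is x = (a_i − a_j) / (j − i). Reading off the sorted break points: {-3, 7}.
Verification: at each break x_0, at least two indices attain the minimum of min_i(a_i + i · x_0).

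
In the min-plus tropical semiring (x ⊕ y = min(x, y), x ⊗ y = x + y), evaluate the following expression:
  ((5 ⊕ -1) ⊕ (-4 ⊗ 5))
((5 ⊕ -1) ⊕ (-4 ⊗ 5)) = -1

Expand innermost to outermost. Recall ⊕ takes the minimum of its arguments and ⊗ takes their sum. Working out the expression ((5 ⊕ -1) ⊕ (-4 ⊗ 5)) gives -1.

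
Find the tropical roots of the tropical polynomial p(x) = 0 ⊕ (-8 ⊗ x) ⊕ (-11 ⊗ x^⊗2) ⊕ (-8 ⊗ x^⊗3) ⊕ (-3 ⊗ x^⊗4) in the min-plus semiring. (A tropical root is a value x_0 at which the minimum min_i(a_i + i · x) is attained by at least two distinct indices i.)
Roots: {-5, -3, 3, 8}

Each tropical root is a break point of the lower envelope of the lines y = a_i + i · x (there are 5 lines, with slopes 0, 1, ..., 4). Only the lines that attain the minimum somewhere contribute to roots; other lines are dominated. Here the surviving (envelope) indices are i = 4, i = 3, i = 2, i = 1, i = 0.
Intersections between consecutive envelope lines give the roots: for adjacent envelope indices i < j the intersection is x = (a_i − a_j) / (j − i). Reading off the sorted break points: {-5, -3, 3, 8}.
Verification: at each break x_0, at least two indices attain the minimum of min_i(a_i + i · x_0).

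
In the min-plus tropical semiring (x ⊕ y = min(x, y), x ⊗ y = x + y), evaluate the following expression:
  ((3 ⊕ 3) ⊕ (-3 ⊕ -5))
((3 ⊕ 3) ⊕ (-3 ⊕ -5)) = -5

Expand innermost to outermost. Recall ⊕ takes the minimum of its arguments and ⊗ takes their sum. Working out the expression ((3 ⊕ 3) ⊕ (-3 ⊕ -5)) gives -5.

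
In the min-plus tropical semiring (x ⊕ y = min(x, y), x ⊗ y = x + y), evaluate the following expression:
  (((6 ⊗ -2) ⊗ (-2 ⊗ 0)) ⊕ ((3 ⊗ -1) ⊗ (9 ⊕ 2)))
(((6 ⊗ -2) ⊗ (-2 ⊗ 0)) ⊕ ((3 ⊗ -1) ⊗ (9 ⊕ 2))) = 2

Expand innermost to outermost. Recall ⊕ takes the minimum of its arguments and ⊗ takes their sum. Working out the expression (((6 ⊗ -2) ⊗ (-2 ⊗ 0)) ⊕ ((3 ⊗ -1) ⊗ (9 ⊕ 2))) gives 2.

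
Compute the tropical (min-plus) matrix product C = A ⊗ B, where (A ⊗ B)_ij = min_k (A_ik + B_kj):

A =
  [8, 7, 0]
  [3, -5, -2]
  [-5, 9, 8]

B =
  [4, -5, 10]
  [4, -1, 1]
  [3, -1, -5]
A ⊗ B =
  [3, -1, -5]
  [-1, -6, -7]
  [-1, -10, 3]

Apply the min-plus product entry-by-entry:
  C[0][0] = min over k of (A[0][0] + B[0][0] = 8 + 4 = 12, A[0][1] + B[1][0] = 7 + 4 = 11, A[0][2] + B[2][0] = 0 + 3 = 3) = 3 (attained at k = 2)
  C[0][1] = min over k of (A[0][0] + B[0][1] = 8 + -5 = 3, A[0][1] + B[1][1] = 7 + -1 = 6, A[0][2] + B[2][1] = 0 + -1 = -1) = -1 (attained at k = 2)
  C[0][2] = min over k of (A[0][0] + B[0][2] = 8 + 10 = 18, A[0][1] + B[1][2] = 7 + 1 = 8, A[0][2] + B[2][2] = 0 + -5 = -5) = -5 (attained at k = 2)
  C[1][0] = min over k of (A[1][0] + B[0][0] = 3 + 4 = 7, A[1][1] + B[1][0] = -5 + 4 = -1, A[1][2] + B[2][0] = -2 + 3 = 1) = -1 (attained at k = 1)
  C[1][1] = min over k of (A[1][0] + B[0][1] = 3 + -5 = -2, A[1][1] + B[1][1] = -5 + -1 = -6, A[1][2] + B[2][1] = -2 + -1 = -3) = -6 (attained at k = 1)
  C[1][2] = min over k of (A[1][0] + B[0][2] = 3 + 10 = 13, A[1][1] + B[1][2] = -5 + 1 = -4, A[1][2] + B[2][2] = -2 + -5 = -7) = -7 (attained at k = 2)
  C[2][0] = min over k of (A[2][0] + B[0][0] = -5 + 4 = -1, A[2][1] + B[1][0] = 9 + 4 = 13, A[2][2] + B[2][0] = 8 + 3 = 11) = -1 (attained at k = 0)
  C[2][1] = min over k of (A[2][0] + B[0][1] = -5 + -5 = -10, A[2][1] + B[1][1] = 9 + -1 = 8, A[2][2] + B[2][1] = 8 + -1 = 7) = -10 (attained at k = 0)
  C[2][2] = min over k of (A[2][0] + B[0][2] = -5 + 10 = 5, A[2][1] + B[1][2] = 9 + 1 = 10, A[2][2] + B[2][2] = 8 + -5 = 3) = 3 (attained at k = 2)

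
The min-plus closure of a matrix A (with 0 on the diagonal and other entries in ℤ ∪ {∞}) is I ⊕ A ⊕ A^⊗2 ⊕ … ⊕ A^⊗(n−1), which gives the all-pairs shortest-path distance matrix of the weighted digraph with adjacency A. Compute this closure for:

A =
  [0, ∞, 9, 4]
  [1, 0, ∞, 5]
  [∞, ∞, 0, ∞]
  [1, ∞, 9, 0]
Closure =
  [0, ∞, 9, 4]
  [1, 0, 10, 5]
  [∞, ∞, 0, ∞]
  [1, ∞, 9, 0]

This is the Floyd-Warshall all-pairs shortest-path computation. For each intermediate vertex k = 0, 1, …, 3, update dist[i][j] ← min(dist[i][j], dist[i][k] + dist[k][j]). The final matrix gives, for each (i, j), the minimum total weight of any directed path from i to j (possibly empty when i = j).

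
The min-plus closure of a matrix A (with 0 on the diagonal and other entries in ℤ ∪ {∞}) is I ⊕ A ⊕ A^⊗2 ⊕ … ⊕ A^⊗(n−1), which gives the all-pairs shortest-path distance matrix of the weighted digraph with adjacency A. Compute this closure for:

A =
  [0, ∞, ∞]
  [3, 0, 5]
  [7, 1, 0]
Closure =
  [0, ∞, ∞]
  [3, 0, 5]
  [4, 1, 0]

This is the Floyd-Warshall all-pairs shortest-path computation. For each intermediate vertex k = 0, 1, …, 2, update dist[i][j] ← min(dist[i][j], dist[i][k] + dist[k][j]). The final matrix gives, for each (i, j), the minimum total weight of any directed path from i to j (possibly empty when i = j).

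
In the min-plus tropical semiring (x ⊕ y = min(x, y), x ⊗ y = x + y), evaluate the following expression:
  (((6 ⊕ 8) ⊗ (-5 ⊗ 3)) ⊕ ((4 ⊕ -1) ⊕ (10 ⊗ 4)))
(((6 ⊕ 8) ⊗ (-5 ⊗ 3)) ⊕ ((4 ⊕ -1) ⊕ (10 ⊗ 4))) = -1

Expand innermost to outermost. Recall ⊕ takes the minimum of its arguments and ⊗ takes their sum. Working out the expression (((6 ⊕ 8) ⊗ (-5 ⊗ 3)) ⊕ ((4 ⊕ -1) ⊕ (10 ⊗ 4))) gives -1.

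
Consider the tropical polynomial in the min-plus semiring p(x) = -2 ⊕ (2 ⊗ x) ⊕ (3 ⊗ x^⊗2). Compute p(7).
p(7) = -2

A tropical monomial a ⊗ x^⊗i evaluates to a + i · x. Evaluating each term at x = 7:
  Term 0 contributes -2 + 0 · 7 = -2
  Term 1 contributes 2 + 1 · 7 = 9
  Term 2 contributes 3 + 2 · 7 = 17
p(7) = ⊕ of these = min[-2, 9, 17] = -2.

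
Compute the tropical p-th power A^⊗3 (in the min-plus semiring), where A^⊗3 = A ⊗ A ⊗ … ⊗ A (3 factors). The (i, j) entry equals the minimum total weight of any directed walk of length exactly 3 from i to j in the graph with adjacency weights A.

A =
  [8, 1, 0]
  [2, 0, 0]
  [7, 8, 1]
A^⊗3 =
  [3, 1, 1]
  [2, 0, 0]
  [9, 8, 3]

Each entry (A^⊗3)_ij equals the minimum over all length-3 walks i = v_0 → v_1 → … → v_3 = j of Σ_t A[v_t][v_{t+1}]. For example, for (i, j) = (0, 2) we minimise over 9 possible intermediate vertex sequences; the minimum is 1, attained along the walk 0 → 1 → 1 → 2.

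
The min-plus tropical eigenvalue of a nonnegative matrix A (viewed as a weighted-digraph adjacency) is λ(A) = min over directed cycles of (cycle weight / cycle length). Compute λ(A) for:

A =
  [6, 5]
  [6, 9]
λ(A) = 11/2

Enumerate directed cycles and compute their means (weight / length). Sample:
  cycle 0 → 0: weight = 6, length = 1, mean = 6/1 ≈ 6.000
  cycle 1 → 1: weight = 9, length = 1, mean = 9/1 ≈ 9.000
  cycle 0 → 1 → 0: weight = 11, length = 2, mean = 11/2 ≈ 5.500
  cycle 1 → 0 → 1: weight = 11, length = 2, mean = 11/2 ≈ 5.500
Minimum mean = 5.500, attained e.g. along the cycle 0 → 1 → 0 with weight 11 and length 2. So λ(A) = 11/2 = 11/2.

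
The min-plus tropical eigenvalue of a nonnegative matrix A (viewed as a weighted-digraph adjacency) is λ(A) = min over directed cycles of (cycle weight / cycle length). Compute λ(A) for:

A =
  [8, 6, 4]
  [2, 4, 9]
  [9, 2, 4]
λ(A) = 8/3

Enumerate directed cycles and compute their means (weight / length). Sample:
  cycle 0 → 0: weight = 8, length = 1, mean = 8/1 ≈ 8.000
  cycle 1 → 1: weight = 4, length = 1, mean = 4/1 ≈ 4.000
  cycle 2 → 2: weight = 4, length = 1, mean = 4/1 ≈ 4.000
  cycle 0 → 1 → 0: weight = 8, length = 2, mean = 8/2 ≈ 4.000
  cycle 0 → 2 → 0: weight = 13, length = 2, mean = 13/2 ≈ 6.500
  cycle 1 → 0 → 1: weight = 8, length = 2, mean = 8/2 ≈ 4.000
Minimum mean = 2.667, attained e.g. along the cycle 0 → 2 → 1 → 0 with weight 8 and length 3. So λ(A) = 8/3 = 8/3.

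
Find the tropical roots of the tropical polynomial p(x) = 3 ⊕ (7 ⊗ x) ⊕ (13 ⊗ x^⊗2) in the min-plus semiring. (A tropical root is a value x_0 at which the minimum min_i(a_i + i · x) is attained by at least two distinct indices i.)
Roots: {-6, -4}

Each tropical root is a break point of the lower envelope of the lines y = a_i + i · x (there are 3 lines, with slopes 0, 1, ..., 2). Only the lines that attain the minimum somewhere contribute to roots; other lines are dominated. Here the surviving (envelope) indices are i = 2, i = 1, i = 0.
Intersections between consecutive envelope lines give the roots: for adjacent envelope indices i < j the intersection is x = (a_i − a_j) / (j − i). Reading off the sorted break points: {-6, -4}.
Verification: at each break x_0, at least two indices attain the minimum of min_i(a_i + i · x_0).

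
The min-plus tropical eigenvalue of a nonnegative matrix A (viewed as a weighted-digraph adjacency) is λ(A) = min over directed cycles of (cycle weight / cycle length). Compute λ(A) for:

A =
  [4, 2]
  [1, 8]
λ(A) = 3/2

Enumerate directed cycles and compute their means (weight / length). Sample:
  cycle 0 → 0: weight = 4, length = 1, mean = 4/1 ≈ 4.000
  cycle 1 → 1: weight = 8, length = 1, mean = 8/1 ≈ 8.000
  cycle 0 → 1 → 0: weight = 3, length = 2, mean = 3/2 ≈ 1.500
  cycle 1 → 0 → 1: weight = 3, length = 2, mean = 3/2 ≈ 1.500
Minimum mean = 1.500, attained e.g. along the cycle 0 → 1 → 0 with weight 3 and length 2. So λ(A) = 3/2 = 3/2.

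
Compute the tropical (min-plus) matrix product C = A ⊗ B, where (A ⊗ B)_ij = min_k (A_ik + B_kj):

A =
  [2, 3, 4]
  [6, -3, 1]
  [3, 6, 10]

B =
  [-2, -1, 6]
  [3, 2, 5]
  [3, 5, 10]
A ⊗ B =
  [0, 1, 8]
  [0, -1, 2]
  [1, 2, 9]

Apply the min-plus product entry-by-entry:
  C[0][0] = min over k of (A[0][0] + B[0][0] = 2 + -2 = 0, A[0][1] + B[1][0] = 3 + 3 = 6, A[0][2] + B[2][0] = 4 + 3 = 7) = 0 (attained at k = 0)
  C[0][1] = min over k of (A[0][0] + B[0][1] = 2 + -1 = 1, A[0][1] + B[1][1] = 3 + 2 = 5, A[0][2] + B[2][1] = 4 + 5 = 9) = 1 (attained at k = 0)
  C[0][2] = min over k of (A[0][0] + B[0][2] = 2 + 6 = 8, A[0][1] + B[1][2] = 3 + 5 = 8, A[0][2] + B[2][2] = 4 + 10 = 14) = 8 (attained at k = 0)
  C[1][0] = min over k of (A[1][0] + B[0][0] = 6 + -2 = 4, A[1][1] + B[1][0] = -3 + 3 = 0, A[1][2] + B[2][0] = 1 + 3 = 4) = 0 (attained at k = 1)
  C[1][1] = min over k of (A[1][0] + B[0][1] = 6 + -1 = 5, A[1][1] + B[1][1] = -3 + 2 = -1, A[1][2] + B[2][1] = 1 + 5 = 6) = -1 (attained at k = 1)
  C[1][2] = min over k of (A[1][0] + B[0][2] = 6 + 6 = 12, A[1][1] + B[1][2] = -3 + 5 = 2, A[1][2] + B[2][2] = 1 + 10 = 11) = 2 (attained at k = 1)
  C[2][0] = min over k of (A[2][0] + B[0][0] = 3 + -2 = 1, A[2][1] + B[1][0] = 6 + 3 = 9, A[2][2] + B[2][0] = 10 + 3 = 13) = 1 (attained at k = 0)
  C[2][1] = min over k of (A[2][0] + B[0][1] = 3 + -1 = 2, A[2][1] + B[1][1] = 6 + 2 = 8, A[2][2] + B[2][1] = 10 + 5 = 15) = 2 (attained at k = 0)
  C[2][2] = min over k of (A[2][0] + B[0][2] = 3 + 6 = 9, A[2][1] + B[1][2] = 6 + 5 = 11, A[2][2] + B[2][2] = 10 + 10 = 20) = 9 (attained at k = 0)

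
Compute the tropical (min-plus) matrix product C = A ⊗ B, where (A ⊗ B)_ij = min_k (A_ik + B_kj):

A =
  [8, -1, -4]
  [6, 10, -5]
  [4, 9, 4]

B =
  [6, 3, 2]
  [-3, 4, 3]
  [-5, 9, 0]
A ⊗ B =
  [-9, 3, -4]
  [-10, 4, -5]
  [-1, 7, 4]

Apply the min-plus product entry-by-entry:
  C[0][0] = min over k of (A[0][0] + B[0][0] = 8 + 6 = 14, A[0][1] + B[1][0] = -1 + -3 = -4, A[0][2] + B[2][0] = -4 + -5 = -9) = -9 (attained at k = 2)
  C[0][1] = min over k of (A[0][0] + B[0][1] = 8 + 3 = 11, A[0][1] + B[1][1] = -1 + 4 = 3, A[0][2] + B[2][1] = -4 + 9 = 5) = 3 (attained at k = 1)
  C[0][2] = min over k of (A[0][0] + B[0][2] = 8 + 2 = 10, A[0][1] + B[1][2] = -1 + 3 = 2, A[0][2] + B[2][2] = -4 + 0 = -4) = -4 (attained at k = 2)
  C[1][0] = min over k of (A[1][0] + B[0][0] = 6 + 6 = 12, A[1][1] + B[1][0] = 10 + -3 = 7, A[1][2] + B[2][0] = -5 + -5 = -10) = -10 (attained at k = 2)
  C[1][1] = min over k of (A[1][0] + B[0][1] = 6 + 3 = 9, A[1][1] + B[1][1] = 10 + 4 = 14, A[1][2] + B[2][1] = -5 + 9 = 4) = 4 (attained at k = 2)
  C[1][2] = min over k of (A[1][0] + B[0][2] = 6 + 2 = 8, A[1][1] + B[1][2] = 10 + 3 = 13, A[1][2] + B[2][2] = -5 + 0 = -5) = -5 (attained at k = 2)
  C[2][0] = min over k of (A[2][0] + B[0][0] = 4 + 6 = 10, A[2][1] + B[1][0] = 9 + -3 = 6, A[2][2] + B[2][0] = 4 + -5 = -1) = -1 (attained at k = 2)
  C[2][1] = min over k of (A[2][0] + B[0][1] = 4 + 3 = 7, A[2][1] + B[1][1] = 9 + 4 = 13, A[2][2] + B[2][1] = 4 + 9 = 13) = 7 (attained at k = 0)
  C[2][2] = min over k of (A[2][0] + B[0][2] = 4 + 2 = 6, A[2][1] + B[1][2] = 9 + 3 = 12, A[2][2] + B[2][2] = 4 + 0 = 4) = 4 (attained at k = 2)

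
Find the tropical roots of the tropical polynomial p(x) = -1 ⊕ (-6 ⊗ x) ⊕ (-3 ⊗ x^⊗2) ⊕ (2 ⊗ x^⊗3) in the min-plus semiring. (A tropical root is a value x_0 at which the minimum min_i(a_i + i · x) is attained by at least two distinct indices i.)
Roots: {-5, -3, 5}

Each tropical root is a break point of the lower envelope of the lines y = a_i + i · x (there are 4 lines, with slopes 0, 1, ..., 3). Only the lines that attain the minimum somewhere contribute to roots; other lines are dominated. Here the surviving (envelope) indices are i = 3, i = 2, i = 1, i = 0.
Intersections between consecutive envelope lines give the roots: for adjacent envelope indices i < j the intersection is x = (a_i − a_j) / (j − i). Reading off the sorted break points: {-5, -3, 5}.
Verification: at each break x_0, at least two indices attain the minimum of min_i(a_i + i · x_0).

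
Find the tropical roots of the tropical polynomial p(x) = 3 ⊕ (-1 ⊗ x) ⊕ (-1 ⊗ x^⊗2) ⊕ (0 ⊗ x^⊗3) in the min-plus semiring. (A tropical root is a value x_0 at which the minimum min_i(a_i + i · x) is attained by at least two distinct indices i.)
Roots: {-1, 0, 4}

Each tropical root is a break point of the lower envelope of the lines y = a_i + i · x (there are 4 lines, with slopes 0, 1, ..., 3). Only the lines that attain the minimum somewhere contribute to roots; other lines are dominated. Here the surviving (envelope) indices are i = 3, i = 2, i = 1, i = 0.
Intersections between consecutive envelope lines give the roots: for adjacent envelope indices i < j the intersection is x = (a_i − a_j) / (j − i). Reading off the sorted break points: {-1, 0, 4}.
Verification: at each break x_0, at least two indices attain the minimum of min_i(a_i + i · x_0).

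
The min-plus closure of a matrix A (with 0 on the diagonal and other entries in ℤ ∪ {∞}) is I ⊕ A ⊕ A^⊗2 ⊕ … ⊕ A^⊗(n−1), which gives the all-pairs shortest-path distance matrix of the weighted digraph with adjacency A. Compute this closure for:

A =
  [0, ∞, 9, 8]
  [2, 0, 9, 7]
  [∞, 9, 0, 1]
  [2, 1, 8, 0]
Closure =
  [0, 9, 9, 8]
  [2, 0, 9, 7]
  [3, 2, 0, 1]
  [2, 1, 8, 0]

This is the Floyd-Warshall all-pairs shortest-path computation. For each intermediate vertex k = 0, 1, …, 3, update dist[i][j] ← min(dist[i][j], dist[i][k] + dist[k][j]). The final matrix gives, for each (i, j), the minimum total weight of any directed path from i to j (possibly empty when i = j).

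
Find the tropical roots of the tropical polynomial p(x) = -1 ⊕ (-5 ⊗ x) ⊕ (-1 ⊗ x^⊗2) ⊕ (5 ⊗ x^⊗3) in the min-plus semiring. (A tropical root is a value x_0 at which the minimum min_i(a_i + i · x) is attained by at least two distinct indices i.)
Roots: {-6, -4, 4}

Each tropical root is a break point of the lower envelope of the lines y = a_i + i · x (there are 4 lines, with slopes 0, 1, ..., 3). Only the lines that attain the minimum somewhere contribute to roots; other lines are dominated. Here the surviving (envelope) indices are i = 3, i = 2, i = 1, i = 0.
Intersections between consecutive envelope lines give the roots: for adjacent envelope indices i < j the intersection is x = (a_i − a_j) / (j − i). Reading off the sorted break points: {-6, -4, 4}.
Verification: at each break x_0, at least two indices attain the minimum of min_i(a_i + i · x_0).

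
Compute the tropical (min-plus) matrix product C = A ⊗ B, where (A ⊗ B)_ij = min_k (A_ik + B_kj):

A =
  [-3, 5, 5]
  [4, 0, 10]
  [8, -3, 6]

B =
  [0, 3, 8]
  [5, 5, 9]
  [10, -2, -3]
A ⊗ B =
  [-3, 0, 2]
  [4, 5, 7]
  [2, 2, 3]

Apply the min-plus product entry-by-entry:
  C[0][0] = min over k of (A[0][0] + B[0][0] = -3 + 0 = -3, A[0][1] + B[1][0] = 5 + 5 = 10, A[0][2] + B[2][0] = 5 + 10 = 15) = -3 (attained at k = 0)
  C[0][1] = min over k of (A[0][0] + B[0][1] = -3 + 3 = 0, A[0][1] + B[1][1] = 5 + 5 = 10, A[0][2] + B[2][1] = 5 + -2 = 3) = 0 (attained at k = 0)
  C[0][2] = min over k of (A[0][0] + B[0][2] = -3 + 8 = 5, A[0][1] + B[1][2] = 5 + 9 = 14, A[0][2] + B[2][2] = 5 + -3 = 2) = 2 (attained at k = 2)
  C[1][0] = min over k of (A[1][0] + B[0][0] = 4 + 0 = 4, A[1][1] + B[1][0] = 0 + 5 = 5, A[1][2] + B[2][0] = 10 + 10 = 20) = 4 (attained at k = 0)
  C[1][1] = min over k of (A[1][0] + B[0][1] = 4 + 3 = 7, A[1][1] + B[1][1] = 0 + 5 = 5, A[1][2] + B[2][1] = 10 + -2 = 8) = 5 (attained at k = 1)
  C[1][2] = min over k of (A[1][0] + B[0][2] = 4 + 8 = 12, A[1][1] + B[1][2] = 0 + 9 = 9, A[1][2] + B[2][2] = 10 + -3 = 7) = 7 (attained at k = 2)
  C[2][0] = min over k of (A[2][0] + B[0][0] = 8 + 0 = 8, A[2][1] + B[1][0] = -3 + 5 = 2, A[2][2] + B[2][0] = 6 + 10 = 16) = 2 (attained at k = 1)
  C[2][1] = min over k of (A[2][0] + B[0][1] = 8 + 3 = 11, A[2][1] + B[1][1] = -3 + 5 = 2, A[2][2] + B[2][1] = 6 + -2 = 4) = 2 (attained at k = 1)
  C[2][2] = min over k of (A[2][0] + B[0][2] = 8 + 8 = 16, A[2][1] + B[1][2] = -3 + 9 = 6, A[2][2] + B[2][2] = 6 + -3 = 3) = 3 (attained at k = 2)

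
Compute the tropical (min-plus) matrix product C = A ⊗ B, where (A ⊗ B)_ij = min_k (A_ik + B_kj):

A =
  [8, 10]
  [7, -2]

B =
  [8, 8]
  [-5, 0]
A ⊗ B =
  [5, 10]
  [-7, -2]

Apply the min-plus product entry-by-entry:
  C[0][0] = min over k of (A[0][0] + B[0][0] = 8 + 8 = 16, A[0][1] + B[1][0] = 10 + -5 = 5) = 5 (attained at k = 1)
  C[0][1] = min over k of (A[0][0] + B[0][1] = 8 + 8 = 16, A[0][1] + B[1][1] = 10 + 0 = 10) = 10 (attained at k = 1)
  C[1][0] = min over k of (A[1][0] + B[0][0] = 7 + 8 = 15, A[1][1] + B[1][0] = -2 + -5 = -7) = -7 (attained at k = 1)
  C[1][1] = min over k of (A[1][0] + B[0][1] = 7 + 8 = 15, A[1][1] + B[1][1] = -2 + 0 = -2) = -2 (attained at k = 1)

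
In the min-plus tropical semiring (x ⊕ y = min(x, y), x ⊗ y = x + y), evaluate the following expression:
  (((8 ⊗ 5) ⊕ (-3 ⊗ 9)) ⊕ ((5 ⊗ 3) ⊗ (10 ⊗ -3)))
(((8 ⊗ 5) ⊕ (-3 ⊗ 9)) ⊕ ((5 ⊗ 3) ⊗ (10 ⊗ -3))) = 6

Expand innermost to outermost. Recall ⊕ takes the minimum of its arguments and ⊗ takes their sum. Working out the expression (((8 ⊗ 5) ⊕ (-3 ⊗ 9)) ⊕ ((5 ⊗ 3) ⊗ (10 ⊗ -3))) gives 6.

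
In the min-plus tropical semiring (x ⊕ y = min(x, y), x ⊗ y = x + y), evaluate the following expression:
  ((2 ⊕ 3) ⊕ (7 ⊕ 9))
((2 ⊕ 3) ⊕ (7 ⊕ 9)) = 2

Expand innermost to outermost. Recall ⊕ takes the minimum of its arguments and ⊗ takes their sum. Working out the expression ((2 ⊕ 3) ⊕ (7 ⊕ 9)) gives 2.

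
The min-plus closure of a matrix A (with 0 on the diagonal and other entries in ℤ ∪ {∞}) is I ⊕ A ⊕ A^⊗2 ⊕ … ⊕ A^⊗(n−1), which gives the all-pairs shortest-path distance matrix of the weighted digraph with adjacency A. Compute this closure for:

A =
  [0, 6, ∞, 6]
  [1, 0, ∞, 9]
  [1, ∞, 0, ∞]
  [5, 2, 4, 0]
Closure =
  [0, 6, 10, 6]
  [1, 0, 11, 7]
  [1, 7, 0, 7]
  [3, 2, 4, 0]

This is the Floyd-Warshall all-pairs shortest-path computation. For each intermediate vertex k = 0, 1, …, 3, update dist[i][j] ← min(dist[i][j], dist[i][k] + dist[k][j]). The final matrix gives, for each (i, j), the minimum total weight of any directed path from i to j (possibly empty when i = j).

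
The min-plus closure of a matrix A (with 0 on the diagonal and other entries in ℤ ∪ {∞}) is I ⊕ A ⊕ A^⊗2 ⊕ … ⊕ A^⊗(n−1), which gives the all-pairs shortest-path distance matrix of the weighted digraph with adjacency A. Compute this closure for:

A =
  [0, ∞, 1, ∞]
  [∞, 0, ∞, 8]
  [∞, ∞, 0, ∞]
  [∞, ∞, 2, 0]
Closure =
  [0, ∞, 1, ∞]
  [∞, 0, 10, 8]
  [∞, ∞, 0, ∞]
  [∞, ∞, 2, 0]

This is the Floyd-Warshall all-pairs shortest-path computation. For each intermediate vertex k = 0, 1, …, 3, update dist[i][j] ← min(dist[i][j], dist[i][k] + dist[k][j]). The final matrix gives, for each (i, j), the minimum total weight of any directed path from i to j (possibly empty when i = j).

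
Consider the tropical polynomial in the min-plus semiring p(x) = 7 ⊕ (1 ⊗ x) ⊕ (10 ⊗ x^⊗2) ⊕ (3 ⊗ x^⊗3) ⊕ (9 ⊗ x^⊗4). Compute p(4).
p(4) = 5

A tropical monomial a ⊗ x^⊗i evaluates to a + i · x. Evaluating each term at x = 4:
  Term 0 contributes 7 + 0 · 4 = 7
  Term 1 contributes 1 + 1 · 4 = 5
  Term 2 contributes 10 + 2 · 4 = 18
  Term 3 contributes 3 + 3 · 4 = 15
  Term 4 contributes 9 + 4 · 4 = 25
p(4) = ⊕ of these = min[7, 5, 18, 15, 25] = 5.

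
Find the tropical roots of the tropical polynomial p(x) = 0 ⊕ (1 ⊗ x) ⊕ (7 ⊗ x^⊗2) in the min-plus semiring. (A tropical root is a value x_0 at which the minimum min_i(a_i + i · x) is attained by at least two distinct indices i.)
Roots: {-6, -1}

Each tropical root is a break point of the lower envelope of the lines y = a_i + i · x (there are 3 lines, with slopes 0, 1, ..., 2). Only the lines that attain the minimum somewhere contribute to roots; other lines are dominated. Here the surviving (envelope) indices are i = 2, i = 1, i = 0.
Intersections between consecutive envelope lines give the roots: for adjacent envelope indices i < j the intersection is x = (a_i − a_j) / (j − i). Reading off the sorted break points: {-6, -1}.
Verification: at each break x_0, at least two indices attain the minimum of min_i(a_i + i · x_0).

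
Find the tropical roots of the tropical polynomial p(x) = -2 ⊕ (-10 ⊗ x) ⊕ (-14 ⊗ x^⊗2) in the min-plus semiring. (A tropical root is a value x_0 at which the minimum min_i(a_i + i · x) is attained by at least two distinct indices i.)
Roots: {4, 8}

Each tropical root is a break point of the lower envelope of the lines y = a_i + i · x (there are 3 lines, with slopes 0, 1, ..., 2). Only the lines that attain the minimum somewhere contribute to roots; other lines are dominated. Here the surviving (envelope) indices are i = 2, i = 1, i = 0.
Intersections between consecutive envelope lines give the roots: for adjacent envelope indices i < j the intersection is x = (a_i − a_j) / (j − i). Reading off the sorted break points: {4, 8}.
Verification: at each break x_0, at least two indices attain the minimum of min_i(a_i + i · x_0).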